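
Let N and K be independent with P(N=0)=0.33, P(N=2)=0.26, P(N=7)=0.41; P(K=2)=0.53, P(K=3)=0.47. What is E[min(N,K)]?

E[min(N,K)] = Σ_n Σ_k min(n,k) · P(N=n)P(K=k)
 = 0·0.1749 + 0·0.1551 + 2·0.1378 + 2·0.1222 + 2·0.2173 + 3·0.1927
 = 0 + 0 + 0.2756 + 0.2444 + 0.4346 + 0.5781
 = 1.5327

1.5327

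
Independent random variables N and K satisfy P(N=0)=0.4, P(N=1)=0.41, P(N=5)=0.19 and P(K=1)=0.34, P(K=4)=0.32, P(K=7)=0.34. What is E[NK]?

5.44

E[NK] = Σ_n Σ_k nk · P(N=n)P(K=k)
 = 0·0.136 + 0·0.128 + 0·0.136 + 1·0.1394 + 4·0.1312 + 7·0.1394 + 5·0.0646 + 20·0.0608 + 35·0.0646
 = 0 + 0 + 0 + 0.1394 + 0.5248 + 0.9758 + 0.323 + 1.216 + 2.261
 = 5.44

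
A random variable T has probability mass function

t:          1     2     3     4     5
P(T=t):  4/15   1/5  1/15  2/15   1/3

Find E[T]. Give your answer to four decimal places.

E[T] = Σ t·P(T=t)
 = 1·4/15 + 2·1/5 + 3·1/15 + 4·2/15 + 5·1/3
 = 4/15 + 2/5 + 1/5 + 8/15 + 5/3
 = 46/15

3.0667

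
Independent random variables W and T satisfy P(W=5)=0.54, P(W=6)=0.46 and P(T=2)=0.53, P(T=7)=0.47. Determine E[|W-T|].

E[|W-T|] = Σ_w Σ_t |w-t| · P(W=w)P(T=t)
 = 3·0.2862 + 2·0.2538 + 4·0.2438 + 1·0.2162
 = 0.8586 + 0.5076 + 0.9752 + 0.2162
 = 2.5576

2.5576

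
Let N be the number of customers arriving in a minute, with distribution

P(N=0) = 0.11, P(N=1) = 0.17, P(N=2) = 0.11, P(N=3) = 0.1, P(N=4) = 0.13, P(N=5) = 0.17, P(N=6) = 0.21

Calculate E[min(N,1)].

E[min(N,1)] = Σ min(n,1)·P(N=n)
 = 0·0.11 + 1·0.17 + 1·0.11 + 1·0.1 + 1·0.13 + 1·0.17 + 1·0.21
 = 0 + 0.17 + 0.11 + 0.1 + 0.13 + 0.17 + 0.21
 = 0.89

0.89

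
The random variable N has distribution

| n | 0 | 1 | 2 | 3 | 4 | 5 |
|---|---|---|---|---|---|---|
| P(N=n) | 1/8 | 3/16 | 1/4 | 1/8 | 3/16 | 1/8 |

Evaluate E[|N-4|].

1.8125

E[|N-4|] = Σ |n-4|·P(N=n)
 = 4·1/8 + 3·3/16 + 2·1/4 + 1·1/8 + 0·3/16 + 1·1/8
 = 1/2 + 9/16 + 1/2 + 1/8 + 0 + 1/8
 = 29/16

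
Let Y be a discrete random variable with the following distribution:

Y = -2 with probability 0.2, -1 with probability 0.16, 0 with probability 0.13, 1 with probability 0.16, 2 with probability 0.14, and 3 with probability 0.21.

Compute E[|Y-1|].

1.61

E[|Y-1|] = Σ |y-1|·P(Y=y)
 = 3·0.2 + 2·0.16 + 1·0.13 + 0·0.16 + 1·0.14 + 2·0.21
 = 0.6 + 0.32 + 0.13 + 0 + 0.14 + 0.42
 = 1.61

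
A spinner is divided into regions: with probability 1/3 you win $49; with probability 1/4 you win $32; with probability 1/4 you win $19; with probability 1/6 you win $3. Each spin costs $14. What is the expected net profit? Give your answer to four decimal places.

15.5833

E[payout] = 49·1/3 + 32·1/4 + 19·1/4 + 3·1/6
 = 49/3 + 8 + 19/4 + 1/2
 = 355/12
Net = 355/12 - 14 = 187/12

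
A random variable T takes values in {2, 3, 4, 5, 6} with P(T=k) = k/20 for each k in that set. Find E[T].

4.5

E[T] = Σ t·P(T=t)
 = 2·1/10 + 3·3/20 + 4·1/5 + 5·1/4 + 6·3/10
 = 1/5 + 9/20 + 4/5 + 5/4 + 9/5
 = 9/2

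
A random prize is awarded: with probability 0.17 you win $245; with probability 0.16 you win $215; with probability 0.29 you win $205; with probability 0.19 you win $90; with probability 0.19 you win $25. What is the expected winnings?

157.35

E[payout] = 245·0.17 + 215·0.16 + 205·0.29 + 90·0.19 + 25·0.19
 = 41.65 + 34.4 + 59.45 + 17.1 + 4.75
 = 157.35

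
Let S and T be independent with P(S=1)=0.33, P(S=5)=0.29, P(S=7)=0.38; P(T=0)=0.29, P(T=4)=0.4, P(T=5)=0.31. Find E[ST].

E[ST] = Σ_s Σ_t st · P(S=s)P(T=t)
 = 0·0.0957 + 4·0.132 + 5·0.1023 + 0·0.0841 + 20·0.116 + 25·0.0899 + 0·0.1102 + 28·0.152 + 35·0.1178
 = 0 + 0.528 + 0.5115 + 0 + 2.32 + 2.2475 + 0 + 4.256 + 4.123
 = 13.986

13.986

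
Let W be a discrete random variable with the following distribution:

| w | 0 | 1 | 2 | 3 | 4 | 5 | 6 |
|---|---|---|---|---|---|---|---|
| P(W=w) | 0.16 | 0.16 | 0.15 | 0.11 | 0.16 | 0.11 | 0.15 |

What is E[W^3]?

60.72

E[W^3] = Σ w^3·P(W=w)
 = 0·0.16 + 1·0.16 + 8·0.15 + 27·0.11 + 64·0.16 + 125·0.11 + 216·0.15
 = 0 + 0.16 + 1.2 + 2.97 + 10.24 + 13.75 + 32.4
 = 60.72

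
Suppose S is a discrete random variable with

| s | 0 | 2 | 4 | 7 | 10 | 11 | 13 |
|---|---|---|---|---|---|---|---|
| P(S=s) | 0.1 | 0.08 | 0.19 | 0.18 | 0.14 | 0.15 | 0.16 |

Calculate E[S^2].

71.37

E[S^2] = Σ s^2·P(S=s)
 = 0·0.1 + 4·0.08 + 16·0.19 + 49·0.18 + 100·0.14 + 121·0.15 + 169·0.16
 = 0 + 0.32 + 3.04 + 8.82 + 14 + 18.15 + 27.04
 = 71.37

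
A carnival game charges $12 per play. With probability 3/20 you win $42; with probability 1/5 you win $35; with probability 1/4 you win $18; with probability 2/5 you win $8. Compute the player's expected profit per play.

E[payout] = 42·3/20 + 35·1/5 + 18·1/4 + 8·2/5
 = 63/10 + 7 + 9/2 + 16/5
 = 21
Net = 21 - 12 = 9

9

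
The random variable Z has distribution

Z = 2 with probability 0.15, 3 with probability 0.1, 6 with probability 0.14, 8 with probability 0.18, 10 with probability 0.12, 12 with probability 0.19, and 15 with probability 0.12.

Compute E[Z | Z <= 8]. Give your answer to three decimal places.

5.053

P(Z <= 8) = 0.15 + 0.1 + 0.14 + 0.18 = 0.57.
E[Z | Z <= 8] = [2·0.15 + 3·0.1 + 6·0.14 + 8·0.18] / 0.57
 = 2.88 / 0.57
 = 96/19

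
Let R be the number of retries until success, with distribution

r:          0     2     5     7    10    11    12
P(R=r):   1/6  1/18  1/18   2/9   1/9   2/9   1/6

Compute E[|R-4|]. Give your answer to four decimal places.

E[|R-4|] = Σ |r-4|·P(R=r)
 = 4·1/6 + 2·1/18 + 1·1/18 + 3·2/9 + 6·1/9 + 7·2/9 + 8·1/6
 = 2/3 + 1/9 + 1/18 + 2/3 + 2/3 + 14/9 + 4/3
 = 91/18

5.0556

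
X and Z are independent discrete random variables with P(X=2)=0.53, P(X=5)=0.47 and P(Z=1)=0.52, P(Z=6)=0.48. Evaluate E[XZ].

11.594

E[XZ] = Σ_x Σ_z xz · P(X=x)P(Z=z)
 = 2·0.2756 + 12·0.2544 + 5·0.2444 + 30·0.2256
 = 0.5512 + 3.0528 + 1.222 + 6.768
 = 11.594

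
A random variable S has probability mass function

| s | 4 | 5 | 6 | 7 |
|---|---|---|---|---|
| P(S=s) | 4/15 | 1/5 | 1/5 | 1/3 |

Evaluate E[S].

5.6

E[S] = Σ s·P(S=s)
 = 4·4/15 + 5·1/5 + 6·1/5 + 7·1/3
 = 16/15 + 1 + 6/5 + 7/3
 = 28/5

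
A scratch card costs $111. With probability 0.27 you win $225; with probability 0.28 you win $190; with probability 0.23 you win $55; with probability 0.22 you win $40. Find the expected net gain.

24.4

E[payout] = 225·0.27 + 190·0.28 + 55·0.23 + 40·0.22
 = 60.75 + 53.2 + 12.65 + 8.8
 = 135.4
Net = 135.4 - 111 = 24.4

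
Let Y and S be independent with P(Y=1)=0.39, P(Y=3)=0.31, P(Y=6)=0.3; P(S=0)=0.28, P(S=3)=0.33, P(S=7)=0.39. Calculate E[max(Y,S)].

E[max(Y,S)] = Σ_y Σ_s max(y,s) · P(Y=y)P(S=s)
 = 1·0.1092 + 3·0.1287 + 7·0.1521 + 3·0.0868 + 3·0.1023 + 7·0.1209 + 6·0.084 + 6·0.099 + 7·0.117
 = 0.1092 + 0.3861 + 1.0647 + 0.2604 + 0.3069 + 0.8463 + 0.504 + 0.594 + 0.819
 = 4.8906

4.8906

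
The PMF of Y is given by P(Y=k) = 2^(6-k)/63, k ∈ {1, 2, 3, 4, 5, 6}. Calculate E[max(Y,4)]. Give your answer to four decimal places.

4.0635

E[max(Y,4)] = Σ max(y,4)·P(Y=y)
 = 4·32/63 + 4·16/63 + 4·8/63 + 4·4/63 + 5·2/63 + 6·1/63
 = 128/63 + 64/63 + 32/63 + 16/63 + 10/63 + 2/21
 = 256/63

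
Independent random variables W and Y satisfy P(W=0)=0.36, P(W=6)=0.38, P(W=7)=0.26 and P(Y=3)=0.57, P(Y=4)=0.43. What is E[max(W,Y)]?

E[max(W,Y)] = Σ_w Σ_y max(w,y) · P(W=w)P(Y=y)
 = 3·0.2052 + 4·0.1548 + 6·0.2166 + 6·0.1634 + 7·0.1482 + 7·0.1118
 = 0.6156 + 0.6192 + 1.2996 + 0.9804 + 1.0374 + 0.7826
 = 5.3348

5.3348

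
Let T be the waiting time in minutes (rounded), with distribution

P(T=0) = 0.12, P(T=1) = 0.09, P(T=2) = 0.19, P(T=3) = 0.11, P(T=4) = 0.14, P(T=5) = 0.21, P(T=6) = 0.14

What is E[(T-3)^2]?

E[(T-3)^2] = Σ (t-3)^2·P(T=t)
 = 9·0.12 + 4·0.09 + 1·0.19 + 0·0.11 + 1·0.14 + 4·0.21 + 9·0.14
 = 1.08 + 0.36 + 0.19 + 0 + 0.14 + 0.84 + 1.26
 = 3.87

3.87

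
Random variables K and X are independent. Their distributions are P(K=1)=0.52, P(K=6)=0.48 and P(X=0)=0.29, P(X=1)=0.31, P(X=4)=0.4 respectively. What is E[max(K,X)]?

E[max(K,X)] = Σ_k Σ_x max(k,x) · P(K=k)P(X=x)
 = 1·0.1508 + 1·0.1612 + 4·0.208 + 6·0.1392 + 6·0.1488 + 6·0.192
 = 0.1508 + 0.1612 + 0.832 + 0.8352 + 0.8928 + 1.152
 = 4.024

4.024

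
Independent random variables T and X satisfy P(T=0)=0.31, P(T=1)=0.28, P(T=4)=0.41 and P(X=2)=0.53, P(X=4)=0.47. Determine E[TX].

E[TX] = Σ_t Σ_x tx · P(T=t)P(X=x)
 = 0·0.1643 + 0·0.1457 + 2·0.1484 + 4·0.1316 + 8·0.2173 + 16·0.1927
 = 0 + 0 + 0.2968 + 0.5264 + 1.7384 + 3.0832
 = 5.6448

5.6448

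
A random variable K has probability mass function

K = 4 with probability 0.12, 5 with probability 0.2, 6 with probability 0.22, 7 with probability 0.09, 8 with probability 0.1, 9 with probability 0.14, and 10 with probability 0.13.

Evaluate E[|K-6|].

E[|K-6|] = Σ |k-6|·P(K=k)
 = 2·0.12 + 1·0.2 + 0·0.22 + 1·0.09 + 2·0.1 + 3·0.14 + 4·0.13
 = 0.24 + 0.2 + 0 + 0.09 + 0.2 + 0.42 + 0.52
 = 1.67

1.67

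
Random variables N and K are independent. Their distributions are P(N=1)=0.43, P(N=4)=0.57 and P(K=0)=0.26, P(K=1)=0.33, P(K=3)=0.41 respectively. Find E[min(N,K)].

E[min(N,K)] = Σ_n Σ_k min(n,k) · P(N=n)P(K=k)
 = 0·0.1118 + 1·0.1419 + 1·0.1763 + 0·0.1482 + 1·0.1881 + 3·0.2337
 = 0 + 0.1419 + 0.1763 + 0 + 0.1881 + 0.7011
 = 1.2074

1.2074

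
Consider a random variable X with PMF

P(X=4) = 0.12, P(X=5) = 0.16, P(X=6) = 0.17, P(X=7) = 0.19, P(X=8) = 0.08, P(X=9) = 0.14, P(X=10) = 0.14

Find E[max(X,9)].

E[max(X,9)] = Σ max(x,9)·P(X=x)
 = 9·0.12 + 9·0.16 + 9·0.17 + 9·0.19 + 9·0.08 + 9·0.14 + 10·0.14
 = 1.08 + 1.44 + 1.53 + 1.71 + 0.72 + 1.26 + 1.4
 = 9.14

9.14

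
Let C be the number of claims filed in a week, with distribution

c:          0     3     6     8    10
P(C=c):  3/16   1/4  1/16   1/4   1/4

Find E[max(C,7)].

E[max(C,7)] = Σ max(c,7)·P(C=c)
 = 7·3/16 + 7·1/4 + 7·1/16 + 8·1/4 + 10·1/4
 = 21/16 + 7/4 + 7/16 + 2 + 5/2
 = 8

8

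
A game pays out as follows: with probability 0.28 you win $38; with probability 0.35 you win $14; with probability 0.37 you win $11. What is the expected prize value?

E[payout] = 38·0.28 + 14·0.35 + 11·0.37
 = 10.64 + 4.9 + 4.07
 = 19.61

19.61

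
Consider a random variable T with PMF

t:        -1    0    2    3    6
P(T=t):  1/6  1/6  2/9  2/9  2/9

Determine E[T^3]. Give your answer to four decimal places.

55.6111

E[T^3] = Σ t^3·P(T=t)
 = (-1)·1/6 + 0·1/6 + 8·2/9 + 27·2/9 + 216·2/9
 = (-1/6) + 0 + 16/9 + 6 + 48
 = 1001/18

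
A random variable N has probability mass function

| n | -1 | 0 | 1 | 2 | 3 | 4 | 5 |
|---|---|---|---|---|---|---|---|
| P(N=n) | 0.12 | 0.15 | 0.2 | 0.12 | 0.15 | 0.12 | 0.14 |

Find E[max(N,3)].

E[max(N,3)] = Σ max(n,3)·P(N=n)
 = 3·0.12 + 3·0.15 + 3·0.2 + 3·0.12 + 3·0.15 + 4·0.12 + 5·0.14
 = 0.36 + 0.45 + 0.6 + 0.36 + 0.45 + 0.48 + 0.7
 = 3.4

3.4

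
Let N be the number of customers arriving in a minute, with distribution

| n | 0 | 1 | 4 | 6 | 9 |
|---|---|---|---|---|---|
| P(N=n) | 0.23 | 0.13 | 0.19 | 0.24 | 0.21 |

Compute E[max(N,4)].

5.53

E[max(N,4)] = Σ max(n,4)·P(N=n)
 = 4·0.23 + 4·0.13 + 4·0.19 + 6·0.24 + 9·0.21
 = 0.92 + 0.52 + 0.76 + 1.44 + 1.89
 = 5.53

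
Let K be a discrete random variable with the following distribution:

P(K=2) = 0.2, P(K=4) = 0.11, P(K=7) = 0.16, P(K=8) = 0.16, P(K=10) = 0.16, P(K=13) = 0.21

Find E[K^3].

E[K^3] = Σ k^3·P(K=k)
 = 8·0.2 + 64·0.11 + 343·0.16 + 512·0.16 + 1000·0.16 + 2197·0.21
 = 1.6 + 7.04 + 54.88 + 81.92 + 160 + 461.37
 = 766.81

766.81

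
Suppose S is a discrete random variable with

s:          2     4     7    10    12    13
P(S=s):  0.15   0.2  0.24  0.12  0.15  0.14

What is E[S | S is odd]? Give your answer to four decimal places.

P(S is odd) = 0.24 + 0.14 = 0.38.
E[S | S is odd] = [7·0.24 + 13·0.14] / 0.38
 = 3.5 / 0.38
 = 175/19

9.2105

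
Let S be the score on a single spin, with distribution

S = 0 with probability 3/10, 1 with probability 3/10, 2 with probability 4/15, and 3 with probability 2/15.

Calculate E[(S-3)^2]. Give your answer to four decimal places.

4.1667

E[(S-3)^2] = Σ (s-3)^2·P(S=s)
 = 9·3/10 + 4·3/10 + 1·4/15 + 0·2/15
 = 27/10 + 6/5 + 4/15 + 0
 = 25/6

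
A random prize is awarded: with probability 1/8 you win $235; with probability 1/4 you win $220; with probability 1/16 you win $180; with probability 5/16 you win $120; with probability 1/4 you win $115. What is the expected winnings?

E[payout] = 235·1/8 + 220·1/4 + 180·1/16 + 120·5/16 + 115·1/4
 = 235/8 + 55 + 45/4 + 75/2 + 115/4
 = 1295/8

161.875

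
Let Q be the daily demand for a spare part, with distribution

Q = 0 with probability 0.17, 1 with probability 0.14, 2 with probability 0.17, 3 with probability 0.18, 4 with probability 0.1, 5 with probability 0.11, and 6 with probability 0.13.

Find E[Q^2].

11.47

E[Q^2] = Σ q^2·P(Q=q)
 = 0·0.17 + 1·0.14 + 4·0.17 + 9·0.18 + 16·0.1 + 25·0.11 + 36·0.13
 = 0 + 0.14 + 0.68 + 1.62 + 1.6 + 2.75 + 4.68
 = 11.47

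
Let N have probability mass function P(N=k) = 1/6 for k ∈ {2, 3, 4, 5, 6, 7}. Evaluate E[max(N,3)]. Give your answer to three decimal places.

E[max(N,3)] = Σ max(n,3)·P(N=n)
 = 3·1/6 + 3·1/6 + 4·1/6 + 5·1/6 + 6·1/6 + 7·1/6
 = 1/2 + 1/2 + 2/3 + 5/6 + 1 + 7/6
 = 14/3

4.667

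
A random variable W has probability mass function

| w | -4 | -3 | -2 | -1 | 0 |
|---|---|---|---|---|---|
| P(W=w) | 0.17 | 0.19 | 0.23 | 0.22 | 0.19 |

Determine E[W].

-1.93

E[W] = Σ w·P(W=w)
 = (-4)·0.17 + (-3)·0.19 + (-2)·0.23 + (-1)·0.22 + 0·0.19
 = (-0.68) + (-0.57) + (-0.46) + (-0.22) + 0
 = -1.93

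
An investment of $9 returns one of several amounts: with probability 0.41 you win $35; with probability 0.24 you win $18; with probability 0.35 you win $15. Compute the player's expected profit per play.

14.92

E[payout] = 35·0.41 + 18·0.24 + 15·0.35
 = 14.35 + 4.32 + 5.25
 = 23.92
Net = 23.92 - 9 = 14.92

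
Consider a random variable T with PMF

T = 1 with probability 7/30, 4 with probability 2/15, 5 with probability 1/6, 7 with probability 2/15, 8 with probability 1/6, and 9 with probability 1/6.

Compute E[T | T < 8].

3.8

P(T < 8) = 7/30 + 2/15 + 1/6 + 2/15 = 2/3.
E[T | T < 8] = [1·7/30 + 4·2/15 + 5·1/6 + 7·2/15] / (2/3)
 = 38/15 / (2/3)
 = 19/5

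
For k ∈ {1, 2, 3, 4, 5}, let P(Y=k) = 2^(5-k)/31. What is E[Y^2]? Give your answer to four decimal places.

E[Y^2] = Σ y^2·P(Y=y)
 = 1·16/31 + 4·8/31 + 9·4/31 + 16·2/31 + 25·1/31
 = 16/31 + 32/31 + 36/31 + 32/31 + 25/31
 = 141/31

4.5484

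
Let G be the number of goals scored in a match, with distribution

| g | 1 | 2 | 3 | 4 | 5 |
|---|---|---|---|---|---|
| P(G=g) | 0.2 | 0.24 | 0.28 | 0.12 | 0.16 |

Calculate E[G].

E[G] = Σ g·P(G=g)
 = 1·0.2 + 2·0.24 + 3·0.28 + 4·0.12 + 5·0.16
 = 0.2 + 0.48 + 0.84 + 0.48 + 0.8
 = 2.8

2.8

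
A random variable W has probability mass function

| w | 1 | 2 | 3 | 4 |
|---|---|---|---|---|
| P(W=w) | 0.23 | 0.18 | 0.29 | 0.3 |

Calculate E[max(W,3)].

3.3

E[max(W,3)] = Σ max(w,3)·P(W=w)
 = 3·0.23 + 3·0.18 + 3·0.29 + 4·0.3
 = 0.69 + 0.54 + 0.87 + 1.2
 = 3.3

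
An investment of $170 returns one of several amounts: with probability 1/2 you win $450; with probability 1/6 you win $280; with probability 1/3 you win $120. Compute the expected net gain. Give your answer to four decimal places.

141.6667

E[payout] = 450·1/2 + 280·1/6 + 120·1/3
 = 225 + 140/3 + 40
 = 935/3
Net = 935/3 - 170 = 425/3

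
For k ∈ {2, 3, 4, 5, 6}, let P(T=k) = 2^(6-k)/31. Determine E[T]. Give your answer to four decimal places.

2.8387

E[T] = Σ t·P(T=t)
 = 2·16/31 + 3·8/31 + 4·4/31 + 5·2/31 + 6·1/31
 = 32/31 + 24/31 + 16/31 + 10/31 + 6/31
 = 88/31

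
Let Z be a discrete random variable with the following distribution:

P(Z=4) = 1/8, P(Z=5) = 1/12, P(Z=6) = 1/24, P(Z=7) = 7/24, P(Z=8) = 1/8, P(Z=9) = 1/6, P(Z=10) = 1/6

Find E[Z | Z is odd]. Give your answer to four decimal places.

7.3077

P(Z is odd) = 1/12 + 7/24 + 1/6 = 13/24.
E[Z | Z is odd] = [5·1/12 + 7·7/24 + 9·1/6] / (13/24)
 = 95/24 / (13/24)
 = 95/13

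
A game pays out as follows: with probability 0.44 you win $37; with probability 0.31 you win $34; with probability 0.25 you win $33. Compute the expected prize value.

35.07

E[payout] = 37·0.44 + 34·0.31 + 33·0.25
 = 16.28 + 10.54 + 8.25
 = 35.07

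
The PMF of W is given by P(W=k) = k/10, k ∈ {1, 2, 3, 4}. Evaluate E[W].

E[W] = Σ w·P(W=w)
 = 1·1/10 + 2·1/5 + 3·3/10 + 4·2/5
 = 1/10 + 2/5 + 9/10 + 8/5
 = 3

3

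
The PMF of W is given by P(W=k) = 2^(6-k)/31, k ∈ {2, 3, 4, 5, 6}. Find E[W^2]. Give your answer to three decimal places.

9.226

E[W^2] = Σ w^2·P(W=w)
 = 4·16/31 + 9·8/31 + 16·4/31 + 25·2/31 + 36·1/31
 = 64/31 + 72/31 + 64/31 + 50/31 + 36/31
 = 286/31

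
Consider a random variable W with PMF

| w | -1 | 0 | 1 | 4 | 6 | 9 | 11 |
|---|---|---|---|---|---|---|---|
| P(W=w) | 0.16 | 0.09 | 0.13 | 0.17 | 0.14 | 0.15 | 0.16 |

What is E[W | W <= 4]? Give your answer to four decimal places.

1.1818

P(W <= 4) = 0.16 + 0.09 + 0.13 + 0.17 = 0.55.
E[W | W <= 4] = [(-1)·0.16 + 0·0.09 + 1·0.13 + 4·0.17] / 0.55
 = 0.65 / 0.55
 = 13/11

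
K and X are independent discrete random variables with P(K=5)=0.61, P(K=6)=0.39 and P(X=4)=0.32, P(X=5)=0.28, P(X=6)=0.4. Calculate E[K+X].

E[K+X] = Σ_k Σ_x (k+x) · P(K=k)P(X=x)
 = 9·0.1952 + 10·0.1708 + 11·0.244 + 10·0.1248 + 11·0.1092 + 12·0.156
 = 1.7568 + 1.708 + 2.684 + 1.248 + 1.2012 + 1.872
 = 10.47

10.47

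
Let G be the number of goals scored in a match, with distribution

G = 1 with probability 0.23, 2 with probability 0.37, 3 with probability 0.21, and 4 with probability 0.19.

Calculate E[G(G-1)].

E[G(G-1)] = Σ g(g-1)·P(G=g)
 = 0·0.23 + 2·0.37 + 6·0.21 + 12·0.19
 = 0 + 0.74 + 1.26 + 2.28
 = 4.28

4.28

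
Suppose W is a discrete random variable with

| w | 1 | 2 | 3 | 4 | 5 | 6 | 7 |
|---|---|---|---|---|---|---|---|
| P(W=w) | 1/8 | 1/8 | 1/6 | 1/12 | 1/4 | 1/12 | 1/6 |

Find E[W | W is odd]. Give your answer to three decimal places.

P(W is odd) = 1/8 + 1/6 + 1/4 + 1/6 = 17/24.
E[W | W is odd] = [1·1/8 + 3·1/6 + 5·1/4 + 7·1/6] / (17/24)
 = 73/24 / (17/24)
 = 73/17

4.294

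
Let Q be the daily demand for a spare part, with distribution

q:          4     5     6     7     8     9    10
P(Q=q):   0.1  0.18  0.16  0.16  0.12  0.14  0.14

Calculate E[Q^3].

E[Q^3] = Σ q^3·P(Q=q)
 = 64·0.1 + 125·0.18 + 216·0.16 + 343·0.16 + 512·0.12 + 729·0.14 + 1000·0.14
 = 6.4 + 22.5 + 34.56 + 54.88 + 61.44 + 102.06 + 140
 = 421.84

421.84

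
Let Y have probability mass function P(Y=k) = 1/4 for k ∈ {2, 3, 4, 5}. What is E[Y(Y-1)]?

E[Y(Y-1)] = Σ y(y-1)·P(Y=y)
 = 2·1/4 + 6·1/4 + 12·1/4 + 20·1/4
 = 1/2 + 3/2 + 3 + 5
 = 10

10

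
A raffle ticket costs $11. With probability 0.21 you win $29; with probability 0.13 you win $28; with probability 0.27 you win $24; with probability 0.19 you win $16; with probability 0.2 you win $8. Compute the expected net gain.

E[payout] = 29·0.21 + 28·0.13 + 24·0.27 + 16·0.19 + 8·0.2
 = 6.09 + 3.64 + 6.48 + 3.04 + 1.6
 = 20.85
Net = 20.85 - 11 = 9.85

9.85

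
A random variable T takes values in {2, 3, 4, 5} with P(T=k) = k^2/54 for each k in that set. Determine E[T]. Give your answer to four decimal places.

E[T] = Σ t·P(T=t)
 = 2·2/27 + 3·1/6 + 4·8/27 + 5·25/54
 = 4/27 + 1/2 + 32/27 + 125/54
 = 112/27

4.1481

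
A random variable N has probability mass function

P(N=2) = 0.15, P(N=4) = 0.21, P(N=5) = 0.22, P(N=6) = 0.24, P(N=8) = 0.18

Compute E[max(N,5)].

E[max(N,5)] = Σ max(n,5)·P(N=n)
 = 5·0.15 + 5·0.21 + 5·0.22 + 6·0.24 + 8·0.18
 = 0.75 + 1.05 + 1.1 + 1.44 + 1.44
 = 5.78

5.78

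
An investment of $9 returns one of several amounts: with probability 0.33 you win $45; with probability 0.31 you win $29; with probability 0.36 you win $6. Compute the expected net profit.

17

E[payout] = 45·0.33 + 29·0.31 + 6·0.36
 = 14.85 + 8.99 + 2.16
 = 26
Net = 26 - 9 = 17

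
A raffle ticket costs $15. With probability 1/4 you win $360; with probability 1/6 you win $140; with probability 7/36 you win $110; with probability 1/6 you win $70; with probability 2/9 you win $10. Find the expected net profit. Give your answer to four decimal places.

133.6111

E[payout] = 360·1/4 + 140·1/6 + 110·7/36 + 70·1/6 + 10·2/9
 = 90 + 70/3 + 385/18 + 35/3 + 20/9
 = 2675/18
Net = 2675/18 - 15 = 2405/18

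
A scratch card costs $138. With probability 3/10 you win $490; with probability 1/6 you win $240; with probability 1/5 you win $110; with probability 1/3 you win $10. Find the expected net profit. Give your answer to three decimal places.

74.333

E[payout] = 490·3/10 + 240·1/6 + 110·1/5 + 10·1/3
 = 147 + 40 + 22 + 10/3
 = 637/3
Net = 637/3 - 138 = 223/3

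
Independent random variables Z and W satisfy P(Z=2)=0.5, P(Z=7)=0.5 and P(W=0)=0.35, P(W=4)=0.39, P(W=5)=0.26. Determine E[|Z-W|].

E[|Z-W|] = Σ_z Σ_w |z-w| · P(Z=z)P(W=w)
 = 2·0.175 + 2·0.195 + 3·0.13 + 7·0.175 + 3·0.195 + 2·0.13
 = 0.35 + 0.39 + 0.39 + 1.225 + 0.585 + 0.26
 = 3.2

3.2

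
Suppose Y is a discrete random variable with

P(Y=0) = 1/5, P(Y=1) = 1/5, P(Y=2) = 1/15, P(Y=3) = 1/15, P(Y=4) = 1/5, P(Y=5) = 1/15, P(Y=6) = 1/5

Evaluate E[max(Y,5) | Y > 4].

5.75

P(Y > 4) = 1/15 + 1/5 = 4/15.
E[max(Y,5) | Y > 4] = [5·1/15 + 6·1/5] / (4/15)
 = 23/15 / (4/15)
 = 23/4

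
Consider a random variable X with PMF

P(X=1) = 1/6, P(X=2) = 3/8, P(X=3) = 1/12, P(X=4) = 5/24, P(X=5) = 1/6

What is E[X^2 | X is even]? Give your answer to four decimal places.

P(X is even) = 3/8 + 5/24 = 7/12.
E[X^2 | X is even] = [4·3/8 + 16·5/24] / (7/12)
 = 29/6 / (7/12)
 = 58/7

8.2857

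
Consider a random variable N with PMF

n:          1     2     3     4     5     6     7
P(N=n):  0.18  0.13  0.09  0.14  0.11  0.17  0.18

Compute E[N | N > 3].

P(N > 3) = 0.14 + 0.11 + 0.17 + 0.18 = 0.6.
E[N | N > 3] = [4·0.14 + 5·0.11 + 6·0.17 + 7·0.18] / 0.6
 = 3.39 / 0.6
 = 113/20

5.65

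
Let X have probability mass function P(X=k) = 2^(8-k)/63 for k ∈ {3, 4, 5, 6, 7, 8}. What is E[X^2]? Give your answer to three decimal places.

E[X^2] = Σ x^2·P(X=x)
 = 9·32/63 + 16·16/63 + 25·8/63 + 36·4/63 + 49·2/63 + 64·1/63
 = 32/7 + 256/63 + 200/63 + 16/7 + 14/9 + 64/63
 = 50/3

16.667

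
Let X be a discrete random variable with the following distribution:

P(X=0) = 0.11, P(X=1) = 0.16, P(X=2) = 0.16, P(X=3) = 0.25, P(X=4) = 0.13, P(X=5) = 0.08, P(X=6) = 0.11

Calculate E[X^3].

50.27

E[X^3] = Σ x^3·P(X=x)
 = 0·0.11 + 1·0.16 + 8·0.16 + 27·0.25 + 64·0.13 + 125·0.08 + 216·0.11
 = 0 + 0.16 + 1.28 + 6.75 + 8.32 + 10 + 23.76
 = 50.27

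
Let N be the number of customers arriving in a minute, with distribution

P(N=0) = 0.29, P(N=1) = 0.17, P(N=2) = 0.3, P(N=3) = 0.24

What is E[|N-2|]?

0.99

E[|N-2|] = Σ |n-2|·P(N=n)
 = 2·0.29 + 1·0.17 + 0·0.3 + 1·0.24
 = 0.58 + 0.17 + 0 + 0.24
 = 0.99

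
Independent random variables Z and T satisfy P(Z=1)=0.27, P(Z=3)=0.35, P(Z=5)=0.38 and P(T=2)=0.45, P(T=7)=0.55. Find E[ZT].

15.295

E[ZT] = Σ_z Σ_t zt · P(Z=z)P(T=t)
 = 2·0.1215 + 7·0.1485 + 6·0.1575 + 21·0.1925 + 10·0.171 + 35·0.209
 = 0.243 + 1.0395 + 0.945 + 4.0425 + 1.71 + 7.315
 = 15.295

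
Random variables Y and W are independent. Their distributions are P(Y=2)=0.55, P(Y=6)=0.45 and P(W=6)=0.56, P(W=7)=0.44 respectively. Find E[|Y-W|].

E[|Y-W|] = Σ_y Σ_w |y-w| · P(Y=y)P(W=w)
 = 4·0.308 + 5·0.242 + 0·0.252 + 1·0.198
 = 1.232 + 1.21 + 0 + 0.198
 = 2.64

2.64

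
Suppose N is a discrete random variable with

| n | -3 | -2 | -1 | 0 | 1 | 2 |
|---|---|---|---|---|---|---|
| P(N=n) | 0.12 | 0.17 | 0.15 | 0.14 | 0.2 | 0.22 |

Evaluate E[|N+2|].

2.03

E[|N+2|] = Σ |n+2|·P(N=n)
 = 1·0.12 + 0·0.17 + 1·0.15 + 2·0.14 + 3·0.2 + 4·0.22
 = 0.12 + 0 + 0.15 + 0.28 + 0.6 + 0.88
 = 2.03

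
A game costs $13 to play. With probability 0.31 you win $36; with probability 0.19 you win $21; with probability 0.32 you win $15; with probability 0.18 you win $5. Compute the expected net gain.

E[payout] = 36·0.31 + 21·0.19 + 15·0.32 + 5·0.18
 = 11.16 + 3.99 + 4.8 + 0.9
 = 20.85
Net = 20.85 - 13 = 7.85

7.85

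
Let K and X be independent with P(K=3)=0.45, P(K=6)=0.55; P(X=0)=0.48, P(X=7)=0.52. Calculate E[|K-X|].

3.454

E[|K-X|] = Σ_k Σ_x |k-x| · P(K=k)P(X=x)
 = 3·0.216 + 4·0.234 + 6·0.264 + 1·0.286
 = 0.648 + 0.936 + 1.584 + 0.286
 = 3.454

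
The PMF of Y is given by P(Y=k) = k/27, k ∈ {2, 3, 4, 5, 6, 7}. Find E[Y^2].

E[Y^2] = Σ y^2·P(Y=y)
 = 4·2/27 + 9·1/9 + 16·4/27 + 25·5/27 + 36·2/9 + 49·7/27
 = 8/27 + 1 + 64/27 + 125/27 + 8 + 343/27
 = 29

29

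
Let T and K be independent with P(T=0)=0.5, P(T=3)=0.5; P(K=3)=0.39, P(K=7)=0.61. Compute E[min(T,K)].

1.5

E[min(T,K)] = Σ_t Σ_k min(t,k) · P(T=t)P(K=k)
 = 0·0.195 + 0·0.305 + 3·0.195 + 3·0.305
 = 0 + 0 + 0.585 + 0.915
 = 1.5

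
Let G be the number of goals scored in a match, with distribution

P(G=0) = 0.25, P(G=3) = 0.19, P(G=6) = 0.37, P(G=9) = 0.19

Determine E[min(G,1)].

E[min(G,1)] = Σ min(g,1)·P(G=g)
 = 0·0.25 + 1·0.19 + 1·0.37 + 1·0.19
 = 0 + 0.19 + 0.37 + 0.19
 = 0.75

0.75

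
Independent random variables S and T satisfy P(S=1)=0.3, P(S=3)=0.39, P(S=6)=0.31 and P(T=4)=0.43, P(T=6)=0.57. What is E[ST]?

17.1162

E[ST] = Σ_s Σ_t st · P(S=s)P(T=t)
 = 4·0.129 + 6·0.171 + 12·0.1677 + 18·0.2223 + 24·0.1333 + 36·0.1767
 = 0.516 + 1.026 + 2.0124 + 4.0014 + 3.1992 + 6.3612
 = 17.1162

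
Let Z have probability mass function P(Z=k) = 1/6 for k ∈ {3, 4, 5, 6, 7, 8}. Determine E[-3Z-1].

-17.5

E[-3Z-1] = Σ (-3z-1)·P(Z=z)
 = (-10)·1/6 + (-13)·1/6 + (-16)·1/6 + (-19)·1/6 + (-22)·1/6 + (-25)·1/6
 = (-5/3) + (-13/6) + (-8/3) + (-19/6) + (-11/3) + (-25/6)
 = -35/2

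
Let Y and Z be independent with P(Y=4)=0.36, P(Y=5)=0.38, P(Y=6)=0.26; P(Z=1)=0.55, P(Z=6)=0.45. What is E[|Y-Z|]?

E[|Y-Z|] = Σ_y Σ_z |y-z| · P(Y=y)P(Z=z)
 = 3·0.198 + 2·0.162 + 4·0.209 + 1·0.171 + 5·0.143 + 0·0.117
 = 0.594 + 0.324 + 0.836 + 0.171 + 0.715 + 0
 = 2.64

2.64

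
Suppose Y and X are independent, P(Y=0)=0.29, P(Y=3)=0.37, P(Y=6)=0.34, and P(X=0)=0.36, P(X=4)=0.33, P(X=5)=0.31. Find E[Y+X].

E[Y+X] = Σ_y Σ_x (y+x) · P(Y=y)P(X=x)
 = 0·0.1044 + 4·0.0957 + 5·0.0899 + 3·0.1332 + 7·0.1221 + 8·0.1147 + 6·0.1224 + 10·0.1122 + 11·0.1054
 = 0 + 0.3828 + 0.4495 + 0.3996 + 0.8547 + 0.9176 + 0.7344 + 1.122 + 1.1594
 = 6.02

6.02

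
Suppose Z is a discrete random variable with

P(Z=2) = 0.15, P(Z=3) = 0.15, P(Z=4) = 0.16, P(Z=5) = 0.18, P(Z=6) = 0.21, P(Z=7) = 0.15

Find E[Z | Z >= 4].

5.5

P(Z >= 4) = 0.16 + 0.18 + 0.21 + 0.15 = 0.7.
E[Z | Z >= 4] = [4·0.16 + 5·0.18 + 6·0.21 + 7·0.15] / 0.7
 = 3.85 / 0.7
 = 11/2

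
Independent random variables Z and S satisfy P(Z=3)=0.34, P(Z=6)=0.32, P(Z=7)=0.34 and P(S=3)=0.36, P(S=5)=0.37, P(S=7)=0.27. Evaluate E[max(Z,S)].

E[max(Z,S)] = Σ_z Σ_s max(z,s) · P(Z=z)P(S=s)
 = 3·0.1224 + 5·0.1258 + 7·0.0918 + 6·0.1152 + 6·0.1184 + 7·0.0864 + 7·0.1224 + 7·0.1258 + 7·0.0918
 = 0.3672 + 0.629 + 0.6426 + 0.6912 + 0.7104 + 0.6048 + 0.8568 + 0.8806 + 0.6426
 = 6.0252

6.0252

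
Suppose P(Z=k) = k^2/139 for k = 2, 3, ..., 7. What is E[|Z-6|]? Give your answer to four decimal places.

1.0719

E[|Z-6|] = Σ |z-6|·P(Z=z)
 = 4·4/139 + 3·9/139 + 2·16/139 + 1·25/139 + 0·36/139 + 1·49/139
 = 16/139 + 27/139 + 32/139 + 25/139 + 0 + 49/139
 = 149/139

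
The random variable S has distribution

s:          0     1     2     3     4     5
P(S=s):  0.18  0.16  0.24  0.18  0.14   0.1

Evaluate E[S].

2.24

E[S] = Σ s·P(S=s)
 = 0·0.18 + 1·0.16 + 2·0.24 + 3·0.18 + 4·0.14 + 5·0.1
 = 0 + 0.16 + 0.48 + 0.54 + 0.56 + 0.5
 = 2.24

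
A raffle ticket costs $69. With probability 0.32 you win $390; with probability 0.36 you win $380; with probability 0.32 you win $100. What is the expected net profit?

224.6

E[payout] = 390·0.32 + 380·0.36 + 100·0.32
 = 124.8 + 136.8 + 32
 = 293.6
Net = 293.6 - 69 = 224.6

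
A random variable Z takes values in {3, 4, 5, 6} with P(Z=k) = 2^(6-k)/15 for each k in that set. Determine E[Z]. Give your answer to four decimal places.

E[Z] = Σ z·P(Z=z)
 = 3·8/15 + 4·4/15 + 5·2/15 + 6·1/15
 = 8/5 + 16/15 + 2/3 + 2/5
 = 56/15

3.7333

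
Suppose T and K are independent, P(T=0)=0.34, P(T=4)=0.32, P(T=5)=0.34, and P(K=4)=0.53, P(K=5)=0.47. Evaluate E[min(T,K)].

2.7998

E[min(T,K)] = Σ_t Σ_k min(t,k) · P(T=t)P(K=k)
 = 0·0.1802 + 0·0.1598 + 4·0.1696 + 4·0.1504 + 4·0.1802 + 5·0.1598
 = 0 + 0 + 0.6784 + 0.6016 + 0.7208 + 0.799
 = 2.7998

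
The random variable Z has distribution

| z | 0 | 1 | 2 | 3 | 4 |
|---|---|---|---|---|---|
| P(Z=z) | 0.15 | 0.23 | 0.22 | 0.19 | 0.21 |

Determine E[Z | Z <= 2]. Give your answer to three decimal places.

P(Z <= 2) = 0.15 + 0.23 + 0.22 = 0.6.
E[Z | Z <= 2] = [0·0.15 + 1·0.23 + 2·0.22] / 0.6
 = 0.67 / 0.6
 = 67/60

1.117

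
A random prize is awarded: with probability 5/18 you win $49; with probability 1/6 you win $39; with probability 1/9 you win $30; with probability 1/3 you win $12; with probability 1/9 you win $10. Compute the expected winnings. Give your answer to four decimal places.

E[payout] = 49·5/18 + 39·1/6 + 30·1/9 + 12·1/3 + 10·1/9
 = 245/18 + 13/2 + 10/3 + 4 + 10/9
 = 257/9

28.5556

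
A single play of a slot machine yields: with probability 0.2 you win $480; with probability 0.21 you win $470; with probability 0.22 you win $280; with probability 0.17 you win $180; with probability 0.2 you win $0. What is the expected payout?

E[payout] = 480·0.2 + 470·0.21 + 280·0.22 + 180·0.17 + 0·0.2
 = 96 + 98.7 + 61.6 + 30.6 + 0
 = 286.9

286.9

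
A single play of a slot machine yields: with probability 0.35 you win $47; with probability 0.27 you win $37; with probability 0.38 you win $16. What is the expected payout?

32.52

E[payout] = 47·0.35 + 37·0.27 + 16·0.38
 = 16.45 + 9.99 + 6.08
 = 32.52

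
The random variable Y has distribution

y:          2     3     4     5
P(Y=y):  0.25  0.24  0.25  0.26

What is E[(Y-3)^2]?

1.54

E[(Y-3)^2] = Σ (y-3)^2·P(Y=y)
 = 1·0.25 + 0·0.24 + 1·0.25 + 4·0.26
 = 0.25 + 0 + 0.25 + 1.04
 = 1.54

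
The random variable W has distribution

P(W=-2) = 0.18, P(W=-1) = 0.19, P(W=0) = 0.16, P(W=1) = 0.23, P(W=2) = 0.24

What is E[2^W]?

1.72

E[2^W] = Σ 2^w·P(W=w)
 = 0.25·0.18 + 0.5·0.19 + 1·0.16 + 2·0.23 + 4·0.24
 = 0.045 + 0.095 + 0.16 + 0.46 + 0.96
 = 1.72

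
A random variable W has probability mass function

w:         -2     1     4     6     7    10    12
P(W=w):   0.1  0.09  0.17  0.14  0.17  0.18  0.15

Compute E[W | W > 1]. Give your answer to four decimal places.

7.7901

P(W > 1) = 0.17 + 0.14 + 0.17 + 0.18 + 0.15 = 0.81.
E[W | W > 1] = [4·0.17 + 6·0.14 + 7·0.17 + 10·0.18 + 12·0.15] / 0.81
 = 6.31 / 0.81
 = 631/81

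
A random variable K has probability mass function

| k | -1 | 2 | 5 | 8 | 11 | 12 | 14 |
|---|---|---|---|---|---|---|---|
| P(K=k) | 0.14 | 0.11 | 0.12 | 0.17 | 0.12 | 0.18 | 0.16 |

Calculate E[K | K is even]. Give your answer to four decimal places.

P(K is even) = 0.11 + 0.17 + 0.18 + 0.16 = 0.62.
E[K | K is even] = [2·0.11 + 8·0.17 + 12·0.18 + 14·0.16] / 0.62
 = 5.98 / 0.62
 = 299/31

9.6452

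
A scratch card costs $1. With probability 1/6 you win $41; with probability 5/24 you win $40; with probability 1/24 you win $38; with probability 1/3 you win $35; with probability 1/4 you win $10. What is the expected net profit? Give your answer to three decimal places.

E[payout] = 41·1/6 + 40·5/24 + 38·1/24 + 35·1/3 + 10·1/4
 = 41/6 + 25/3 + 19/12 + 35/3 + 5/2
 = 371/12
Net = 371/12 - 1 = 359/12

29.917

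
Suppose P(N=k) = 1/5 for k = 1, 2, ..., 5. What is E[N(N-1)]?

E[N(N-1)] = Σ n(n-1)·P(N=n)
 = 0·1/5 + 2·1/5 + 6·1/5 + 12·1/5 + 20·1/5
 = 0 + 2/5 + 6/5 + 12/5 + 4
 = 8

8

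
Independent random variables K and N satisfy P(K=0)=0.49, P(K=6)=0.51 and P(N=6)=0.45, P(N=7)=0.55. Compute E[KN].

20.043

E[KN] = Σ_k Σ_n kn · P(K=k)P(N=n)
 = 0·0.2205 + 0·0.2695 + 36·0.2295 + 42·0.2805
 = 0 + 0 + 8.262 + 11.781
 = 20.043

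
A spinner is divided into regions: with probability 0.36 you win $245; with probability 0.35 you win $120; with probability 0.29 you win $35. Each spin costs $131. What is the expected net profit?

E[payout] = 245·0.36 + 120·0.35 + 35·0.29
 = 88.2 + 42 + 10.15
 = 140.35
Net = 140.35 - 131 = 9.35

9.35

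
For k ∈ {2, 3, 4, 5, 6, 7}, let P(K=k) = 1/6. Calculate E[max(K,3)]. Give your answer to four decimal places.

E[max(K,3)] = Σ max(k,3)·P(K=k)
 = 3·1/6 + 3·1/6 + 4·1/6 + 5·1/6 + 6·1/6 + 7·1/6
 = 1/2 + 1/2 + 2/3 + 5/6 + 1 + 7/6
 = 14/3

4.6667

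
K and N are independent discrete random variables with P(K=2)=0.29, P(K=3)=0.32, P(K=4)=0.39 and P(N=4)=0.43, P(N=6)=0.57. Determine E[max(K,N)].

E[max(K,N)] = Σ_k Σ_n max(k,n) · P(K=k)P(N=n)
 = 4·0.1247 + 6·0.1653 + 4·0.1376 + 6·0.1824 + 4·0.1677 + 6·0.2223
 = 0.4988 + 0.9918 + 0.5504 + 1.0944 + 0.6708 + 1.3338
 = 5.14

5.14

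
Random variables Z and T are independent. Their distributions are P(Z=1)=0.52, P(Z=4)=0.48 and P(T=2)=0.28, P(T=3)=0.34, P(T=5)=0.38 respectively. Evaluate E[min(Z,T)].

2.008

E[min(Z,T)] = Σ_z Σ_t min(z,t) · P(Z=z)P(T=t)
 = 1·0.1456 + 1·0.1768 + 1·0.1976 + 2·0.1344 + 3·0.1632 + 4·0.1824
 = 0.1456 + 0.1768 + 0.1976 + 0.2688 + 0.4896 + 0.7296
 = 2.008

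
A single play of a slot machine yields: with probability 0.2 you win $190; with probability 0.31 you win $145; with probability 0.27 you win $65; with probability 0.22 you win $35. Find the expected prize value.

108.2

E[payout] = 190·0.2 + 145·0.31 + 65·0.27 + 35·0.22
 = 38 + 44.95 + 17.55 + 7.7
 = 108.2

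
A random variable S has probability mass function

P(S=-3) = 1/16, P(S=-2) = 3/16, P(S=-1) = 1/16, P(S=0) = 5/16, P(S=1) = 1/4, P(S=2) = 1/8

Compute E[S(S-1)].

2.25

E[S(S-1)] = Σ s(s-1)·P(S=s)
 = 12·1/16 + 6·3/16 + 2·1/16 + 0·5/16 + 0·1/4 + 2·1/8
 = 3/4 + 9/8 + 1/8 + 0 + 0 + 1/4
 = 9/4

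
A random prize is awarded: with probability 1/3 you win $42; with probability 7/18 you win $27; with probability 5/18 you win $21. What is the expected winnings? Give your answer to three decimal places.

30.333

E[payout] = 42·1/3 + 27·7/18 + 21·5/18
 = 14 + 21/2 + 35/6
 = 91/3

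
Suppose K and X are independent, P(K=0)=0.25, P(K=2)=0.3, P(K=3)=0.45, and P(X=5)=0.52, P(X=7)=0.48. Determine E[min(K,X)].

E[min(K,X)] = Σ_k Σ_x min(k,x) · P(K=k)P(X=x)
 = 0·0.13 + 0·0.12 + 2·0.156 + 2·0.144 + 3·0.234 + 3·0.216
 = 0 + 0 + 0.312 + 0.288 + 0.702 + 0.648
 = 1.95

1.95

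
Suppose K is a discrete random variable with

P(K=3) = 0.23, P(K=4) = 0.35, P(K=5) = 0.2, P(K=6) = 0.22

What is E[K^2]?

20.59

E[K^2] = Σ k^2·P(K=k)
 = 9·0.23 + 16·0.35 + 25·0.2 + 36·0.22
 = 2.07 + 5.6 + 5 + 7.92
 = 20.59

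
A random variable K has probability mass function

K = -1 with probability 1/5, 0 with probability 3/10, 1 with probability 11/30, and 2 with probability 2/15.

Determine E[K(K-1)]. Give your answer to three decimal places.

E[K(K-1)] = Σ k(k-1)·P(K=k)
 = 2·1/5 + 0·3/10 + 0·11/30 + 2·2/15
 = 2/5 + 0 + 0 + 4/15
 = 2/3

0.667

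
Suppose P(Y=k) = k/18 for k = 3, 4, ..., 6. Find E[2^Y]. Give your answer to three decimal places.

E[2^Y] = Σ 2^y·P(Y=y)
 = 8·1/6 + 16·2/9 + 32·5/18 + 64·1/3
 = 4/3 + 32/9 + 80/9 + 64/3
 = 316/9

35.111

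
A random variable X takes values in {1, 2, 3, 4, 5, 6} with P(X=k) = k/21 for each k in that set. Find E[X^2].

21

E[X^2] = Σ x^2·P(X=x)
 = 1·1/21 + 4·2/21 + 9·1/7 + 16·4/21 + 25·5/21 + 36·2/7
 = 1/21 + 8/21 + 9/7 + 64/21 + 125/21 + 72/7
 = 21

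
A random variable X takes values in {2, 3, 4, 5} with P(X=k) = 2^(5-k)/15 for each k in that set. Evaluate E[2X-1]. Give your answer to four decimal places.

4.4667

E[2X-1] = Σ (2x-1)·P(X=x)
 = 3·8/15 + 5·4/15 + 7·2/15 + 9·1/15
 = 8/5 + 4/3 + 14/15 + 3/5
 = 67/15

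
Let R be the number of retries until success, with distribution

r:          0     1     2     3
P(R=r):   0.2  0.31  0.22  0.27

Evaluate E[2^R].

E[2^R] = Σ 2^r·P(R=r)
 = 1·0.2 + 2·0.31 + 4·0.22 + 8·0.27
 = 0.2 + 0.62 + 0.88 + 2.16
 = 3.86

3.86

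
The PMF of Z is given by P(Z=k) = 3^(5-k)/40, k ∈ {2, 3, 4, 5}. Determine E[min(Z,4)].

2.425

E[min(Z,4)] = Σ min(z,4)·P(Z=z)
 = 2·27/40 + 3·9/40 + 4·3/40 + 4·1/40
 = 27/20 + 27/40 + 3/10 + 1/10
 = 97/40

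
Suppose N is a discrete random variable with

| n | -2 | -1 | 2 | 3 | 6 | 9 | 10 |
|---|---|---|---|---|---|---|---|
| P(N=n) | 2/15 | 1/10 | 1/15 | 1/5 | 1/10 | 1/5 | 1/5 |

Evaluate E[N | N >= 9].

9.5

P(N >= 9) = 1/5 + 1/5 = 2/5.
E[N | N >= 9] = [9·1/5 + 10·1/5] / (2/5)
 = 19/5 / (2/5)
 = 19/2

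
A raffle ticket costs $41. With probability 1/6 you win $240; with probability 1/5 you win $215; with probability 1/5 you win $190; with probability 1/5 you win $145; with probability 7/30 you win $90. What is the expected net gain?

E[payout] = 240·1/6 + 215·1/5 + 190·1/5 + 145·1/5 + 90·7/30
 = 40 + 43 + 38 + 29 + 21
 = 171
Net = 171 - 41 = 130

130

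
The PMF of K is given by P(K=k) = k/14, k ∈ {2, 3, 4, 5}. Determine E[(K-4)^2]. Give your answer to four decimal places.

1.1429

E[(K-4)^2] = Σ (k-4)^2·P(K=k)
 = 4·1/7 + 1·3/14 + 0·2/7 + 1·5/14
 = 4/7 + 3/14 + 0 + 5/14
 = 8/7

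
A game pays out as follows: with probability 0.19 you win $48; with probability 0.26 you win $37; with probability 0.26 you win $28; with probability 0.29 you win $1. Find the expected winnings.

E[payout] = 48·0.19 + 37·0.26 + 28·0.26 + 1·0.29
 = 9.12 + 9.62 + 7.28 + 0.29
 = 26.31

26.31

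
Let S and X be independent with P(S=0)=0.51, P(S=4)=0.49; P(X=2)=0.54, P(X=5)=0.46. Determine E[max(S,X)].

3.9092

E[max(S,X)] = Σ_s Σ_x max(s,x) · P(S=s)P(X=x)
 = 2·0.2754 + 5·0.2346 + 4·0.2646 + 5·0.2254
 = 0.5508 + 1.173 + 1.0584 + 1.127
 = 3.9092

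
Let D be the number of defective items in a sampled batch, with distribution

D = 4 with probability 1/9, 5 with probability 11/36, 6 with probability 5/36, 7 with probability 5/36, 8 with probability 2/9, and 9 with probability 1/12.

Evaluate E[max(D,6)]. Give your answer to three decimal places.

6.833

E[max(D,6)] = Σ max(d,6)·P(D=d)
 = 6·1/9 + 6·11/36 + 6·5/36 + 7·5/36 + 8·2/9 + 9·1/12
 = 2/3 + 11/6 + 5/6 + 35/36 + 16/9 + 3/4
 = 41/6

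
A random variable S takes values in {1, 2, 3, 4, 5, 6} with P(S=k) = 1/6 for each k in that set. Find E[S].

3.5

E[S] = Σ s·P(S=s)
 = 1·1/6 + 2·1/6 + 3·1/6 + 4·1/6 + 5·1/6 + 6·1/6
 = 1/6 + 1/3 + 1/2 + 2/3 + 5/6 + 1
 = 7/2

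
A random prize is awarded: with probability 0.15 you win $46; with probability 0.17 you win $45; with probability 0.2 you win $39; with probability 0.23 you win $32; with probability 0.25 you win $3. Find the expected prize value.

E[payout] = 46·0.15 + 45·0.17 + 39·0.2 + 32·0.23 + 3·0.25
 = 6.9 + 7.65 + 7.8 + 7.36 + 0.75
 = 30.46

30.46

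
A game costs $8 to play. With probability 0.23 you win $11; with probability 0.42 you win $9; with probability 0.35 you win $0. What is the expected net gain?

-1.69

E[payout] = 11·0.23 + 9·0.42 + 0·0.35
 = 2.53 + 3.78 + 0
 = 6.31
Net = 6.31 - 8 = -1.69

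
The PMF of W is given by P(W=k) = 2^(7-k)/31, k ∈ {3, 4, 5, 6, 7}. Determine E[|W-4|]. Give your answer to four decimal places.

E[|W-4|] = Σ |w-4|·P(W=w)
 = 1·16/31 + 0·8/31 + 1·4/31 + 2·2/31 + 3·1/31
 = 16/31 + 0 + 4/31 + 4/31 + 3/31
 = 27/31

0.8710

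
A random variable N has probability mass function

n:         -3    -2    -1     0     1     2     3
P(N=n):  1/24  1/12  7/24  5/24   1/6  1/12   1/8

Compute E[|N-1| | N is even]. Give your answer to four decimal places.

1.4444

P(N is even) = 1/12 + 5/24 + 1/12 = 3/8.
E[|N-1| | N is even] = [3·1/12 + 1·5/24 + 1·1/12] / (3/8)
 = 13/24 / (3/8)
 = 13/9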